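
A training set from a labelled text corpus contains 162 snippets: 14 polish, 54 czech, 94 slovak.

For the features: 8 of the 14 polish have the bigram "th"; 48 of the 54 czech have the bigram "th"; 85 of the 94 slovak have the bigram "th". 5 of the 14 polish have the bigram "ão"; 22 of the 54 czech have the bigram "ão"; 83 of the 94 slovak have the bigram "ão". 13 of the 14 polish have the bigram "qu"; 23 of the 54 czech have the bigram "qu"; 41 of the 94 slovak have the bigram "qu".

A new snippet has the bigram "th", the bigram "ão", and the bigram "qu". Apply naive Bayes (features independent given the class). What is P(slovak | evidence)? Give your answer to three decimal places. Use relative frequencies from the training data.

polish: (14/162) × (8/14) × (5/14) × (13/14) ≈ 0.0163769
czech: (54/162) × (48/54) × (22/54) × (23/54) ≈ 0.0514149
slovak: (94/162) × (85/94) × (83/94) × (41/94) ≈ 0.202074
P(slovak | x) = 0.202074 / 0.2698658 ≈ 0.749

0.749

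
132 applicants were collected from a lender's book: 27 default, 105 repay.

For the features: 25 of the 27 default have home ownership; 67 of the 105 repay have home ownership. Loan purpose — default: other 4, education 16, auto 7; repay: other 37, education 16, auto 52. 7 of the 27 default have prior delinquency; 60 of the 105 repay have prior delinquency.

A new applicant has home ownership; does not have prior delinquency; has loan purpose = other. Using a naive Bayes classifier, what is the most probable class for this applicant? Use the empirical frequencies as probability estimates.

repay

default: (27/132) × (25/27) × (4/27) × (20/27) ≈ 0.020784
repay: (105/132) × (67/105) × (37/105) × (45/105) ≈ 0.0766543
Highest score → repay.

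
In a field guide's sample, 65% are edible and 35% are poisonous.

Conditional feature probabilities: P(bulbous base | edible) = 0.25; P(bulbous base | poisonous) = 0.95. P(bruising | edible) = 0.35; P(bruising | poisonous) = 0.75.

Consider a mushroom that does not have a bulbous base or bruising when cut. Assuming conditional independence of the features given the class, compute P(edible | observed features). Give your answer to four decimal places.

edible: 0.65 × (1−0.25) × (1−0.35) = 0.316875
poisonous: 0.35 × (1−0.95) × (1−0.75) = 0.004375
P(edible | x) = 0.316875 / 0.32125 ≈ 0.9864

0.9864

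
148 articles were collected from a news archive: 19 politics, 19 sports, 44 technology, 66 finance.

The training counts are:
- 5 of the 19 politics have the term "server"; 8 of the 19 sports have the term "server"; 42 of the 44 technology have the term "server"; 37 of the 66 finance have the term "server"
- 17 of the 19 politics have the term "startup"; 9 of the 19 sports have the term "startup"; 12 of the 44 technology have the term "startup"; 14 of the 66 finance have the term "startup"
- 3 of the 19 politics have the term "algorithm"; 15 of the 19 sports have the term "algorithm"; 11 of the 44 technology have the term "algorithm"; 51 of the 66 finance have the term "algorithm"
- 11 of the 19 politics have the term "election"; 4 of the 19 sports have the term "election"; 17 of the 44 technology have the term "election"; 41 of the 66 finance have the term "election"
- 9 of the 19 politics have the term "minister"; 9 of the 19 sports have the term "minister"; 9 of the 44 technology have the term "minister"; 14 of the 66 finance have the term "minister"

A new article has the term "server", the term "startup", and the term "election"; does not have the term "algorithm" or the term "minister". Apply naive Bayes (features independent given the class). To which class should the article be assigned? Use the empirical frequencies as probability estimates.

politics: (19/148) × (5/19) × (17/19) × (16/19) × (11/19) × (10/19) ≈ 0.00775632
sports: (19/148) × (8/19) × (9/19) × (4/19) × (4/19) × (10/19) ≈ 0.000597278
technology: (44/148) × (42/44) × (12/44) × (33/44) × (17/44) × (35/44) ≈ 0.0178398
finance: (66/148) × (37/66) × (14/66) × (15/66) × (41/66) × (52/66) ≈ 0.0058989
Highest score → technology.

technology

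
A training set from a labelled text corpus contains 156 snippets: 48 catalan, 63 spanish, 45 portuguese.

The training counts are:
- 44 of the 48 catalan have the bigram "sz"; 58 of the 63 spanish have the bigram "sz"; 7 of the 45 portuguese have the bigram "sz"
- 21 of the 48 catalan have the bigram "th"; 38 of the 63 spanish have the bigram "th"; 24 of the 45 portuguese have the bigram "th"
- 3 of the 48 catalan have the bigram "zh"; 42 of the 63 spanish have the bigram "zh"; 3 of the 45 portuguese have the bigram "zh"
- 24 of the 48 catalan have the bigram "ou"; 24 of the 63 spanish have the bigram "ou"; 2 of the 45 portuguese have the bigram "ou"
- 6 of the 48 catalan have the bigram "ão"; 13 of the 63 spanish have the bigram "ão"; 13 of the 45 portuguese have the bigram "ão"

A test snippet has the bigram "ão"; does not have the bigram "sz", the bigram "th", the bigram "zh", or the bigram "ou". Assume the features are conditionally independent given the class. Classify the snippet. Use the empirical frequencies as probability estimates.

catalan: (48/156) × (4/48) × (27/48) × (45/48) × (24/48) × (6/48) ≈ 0.000845102
spanish: (63/156) × (5/63) × (25/63) × (21/63) × (39/63) × (13/63) ≈ 0.000541565
portuguese: (45/156) × (38/45) × (21/45) × (42/45) × (43/45) × (13/45) ≈ 0.029288
Highest score → portuguese.

portuguese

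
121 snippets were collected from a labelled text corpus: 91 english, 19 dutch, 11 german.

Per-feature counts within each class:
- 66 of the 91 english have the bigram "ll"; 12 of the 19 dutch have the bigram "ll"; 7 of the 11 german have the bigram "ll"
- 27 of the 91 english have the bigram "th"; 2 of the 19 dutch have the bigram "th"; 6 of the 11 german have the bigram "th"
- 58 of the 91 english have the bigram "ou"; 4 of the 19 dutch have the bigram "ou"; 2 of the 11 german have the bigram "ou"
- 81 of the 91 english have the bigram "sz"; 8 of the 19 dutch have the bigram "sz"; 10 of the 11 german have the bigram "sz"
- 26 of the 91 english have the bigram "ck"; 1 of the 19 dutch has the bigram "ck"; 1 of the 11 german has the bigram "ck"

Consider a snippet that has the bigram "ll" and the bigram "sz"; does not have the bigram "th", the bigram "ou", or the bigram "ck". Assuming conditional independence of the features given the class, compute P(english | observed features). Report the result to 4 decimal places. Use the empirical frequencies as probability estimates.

english: (91/121) × (66/91) × (64/91) × (33/91) × (81/91) × (65/91) ≈ 0.0884474
dutch: (19/121) × (12/19) × (17/19) × (15/19) × (8/19) × (18/19) ≈ 0.0279437
german: (11/121) × (7/11) × (5/11) × (9/11) × (10/11) × (10/11) ≈ 0.0177809
P(english | x) = 0.0884474 / 0.134172 ≈ 0.6592

0.6592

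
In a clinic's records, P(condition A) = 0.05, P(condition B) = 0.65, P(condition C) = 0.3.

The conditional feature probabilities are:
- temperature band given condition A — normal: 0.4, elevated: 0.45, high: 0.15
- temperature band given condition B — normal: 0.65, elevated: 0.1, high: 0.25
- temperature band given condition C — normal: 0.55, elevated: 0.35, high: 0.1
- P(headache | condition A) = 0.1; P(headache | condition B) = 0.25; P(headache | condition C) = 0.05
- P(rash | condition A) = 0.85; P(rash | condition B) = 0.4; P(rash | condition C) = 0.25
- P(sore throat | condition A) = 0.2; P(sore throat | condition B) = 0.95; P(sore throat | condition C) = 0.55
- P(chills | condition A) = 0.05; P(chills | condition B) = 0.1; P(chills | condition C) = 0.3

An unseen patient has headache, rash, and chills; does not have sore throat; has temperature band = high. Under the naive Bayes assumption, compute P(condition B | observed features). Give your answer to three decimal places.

condition A: 0.05 × 0.15 × 0.1 × 0.85 × (1−0.2) × 0.05 = 0.0000255
condition B: 0.65 × 0.25 × 0.25 × 0.4 × (1−0.95) × 0.1 = 0.00008125
condition C: 0.3 × 0.1 × 0.05 × 0.25 × (1−0.55) × 0.3 = 0.000050625
P(condition B | x) = 0.00008125 / 0.000157375 ≈ 0.516

0.516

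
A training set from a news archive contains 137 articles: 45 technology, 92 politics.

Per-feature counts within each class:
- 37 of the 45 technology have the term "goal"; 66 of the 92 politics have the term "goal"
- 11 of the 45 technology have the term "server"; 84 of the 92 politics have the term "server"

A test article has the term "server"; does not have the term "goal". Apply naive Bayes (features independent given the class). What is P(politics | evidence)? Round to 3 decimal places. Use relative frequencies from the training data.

technology: (45/137) × (8/45) × (11/45) ≈ 0.0142741
politics: (92/137) × (26/92) × (84/92) ≈ 0.173278
P(politics | x) = 0.173278 / 0.1875521 ≈ 0.924

0.924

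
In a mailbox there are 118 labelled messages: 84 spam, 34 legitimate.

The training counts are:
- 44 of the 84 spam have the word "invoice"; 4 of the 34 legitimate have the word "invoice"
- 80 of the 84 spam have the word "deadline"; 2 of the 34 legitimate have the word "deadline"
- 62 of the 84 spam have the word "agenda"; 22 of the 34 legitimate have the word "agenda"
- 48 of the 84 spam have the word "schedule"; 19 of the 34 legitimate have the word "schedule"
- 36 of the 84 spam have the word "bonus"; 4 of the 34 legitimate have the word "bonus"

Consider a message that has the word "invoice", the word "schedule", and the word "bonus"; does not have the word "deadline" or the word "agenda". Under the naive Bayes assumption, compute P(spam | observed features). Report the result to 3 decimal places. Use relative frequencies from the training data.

spam: (84/118) × (44/84) × (4/84) × (22/84) × (48/84) × (36/84) ≈ 0.00113889
legitimate: (34/118) × (4/34) × (32/34) × (12/34) × (19/34) × (4/34) ≈ 0.000740299
P(spam | x) = 0.00113889 / 0.001879189 ≈ 0.606

0.606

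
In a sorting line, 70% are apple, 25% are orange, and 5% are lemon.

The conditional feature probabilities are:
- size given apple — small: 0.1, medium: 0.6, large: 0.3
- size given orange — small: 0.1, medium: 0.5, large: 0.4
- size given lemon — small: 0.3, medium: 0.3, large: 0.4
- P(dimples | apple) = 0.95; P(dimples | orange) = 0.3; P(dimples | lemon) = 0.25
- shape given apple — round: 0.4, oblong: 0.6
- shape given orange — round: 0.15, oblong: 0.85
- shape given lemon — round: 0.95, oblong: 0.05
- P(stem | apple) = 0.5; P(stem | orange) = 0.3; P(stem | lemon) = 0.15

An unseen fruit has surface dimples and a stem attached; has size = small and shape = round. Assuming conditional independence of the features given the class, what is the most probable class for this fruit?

apple: 0.7 × 0.1 × 0.95 × 0.4 × 0.5 = 0.0133
orange: 0.25 × 0.1 × 0.3 × 0.15 × 0.3 = 0.0003375
lemon: 0.05 × 0.3 × 0.25 × 0.95 × 0.15 = 0.000534375
Highest score → apple.

apple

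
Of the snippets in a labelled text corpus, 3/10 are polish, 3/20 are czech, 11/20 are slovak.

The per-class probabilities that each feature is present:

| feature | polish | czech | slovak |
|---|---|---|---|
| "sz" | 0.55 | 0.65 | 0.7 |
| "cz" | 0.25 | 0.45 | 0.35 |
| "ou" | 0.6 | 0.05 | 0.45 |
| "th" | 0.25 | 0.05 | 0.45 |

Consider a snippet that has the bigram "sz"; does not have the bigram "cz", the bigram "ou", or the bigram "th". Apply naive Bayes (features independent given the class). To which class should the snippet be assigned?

slovak

polish: 0.3 × 0.55 × (1−0.25) × (1−0.6) × (1−0.25) = 0.037125
czech: 0.15 × 0.65 × (1−0.45) × (1−0.05) × (1−0.05) = 0.0483965625
slovak: 0.55 × 0.7 × (1−0.35) × (1−0.45) × (1−0.45) = 0.075700625
Highest score → slovak.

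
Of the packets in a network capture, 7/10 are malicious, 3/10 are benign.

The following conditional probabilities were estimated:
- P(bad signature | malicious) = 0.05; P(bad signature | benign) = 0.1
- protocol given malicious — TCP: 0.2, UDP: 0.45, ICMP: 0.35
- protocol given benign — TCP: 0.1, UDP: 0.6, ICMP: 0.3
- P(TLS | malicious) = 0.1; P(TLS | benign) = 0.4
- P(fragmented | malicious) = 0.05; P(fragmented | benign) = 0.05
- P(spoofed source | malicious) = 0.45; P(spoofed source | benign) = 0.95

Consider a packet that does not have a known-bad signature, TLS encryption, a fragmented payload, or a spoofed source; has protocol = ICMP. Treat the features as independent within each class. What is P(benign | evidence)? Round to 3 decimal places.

0.021

malicious: 0.7 × (1−0.05) × 0.35 × (1−0.1) × (1−0.05) × (1−0.45) = 0.1094506875
benign: 0.3 × (1−0.1) × 0.3 × (1−0.4) × (1−0.05) × (1−0.95) = 0.0023085
P(benign | x) = 0.0023085 / 0.1117591875 ≈ 0.021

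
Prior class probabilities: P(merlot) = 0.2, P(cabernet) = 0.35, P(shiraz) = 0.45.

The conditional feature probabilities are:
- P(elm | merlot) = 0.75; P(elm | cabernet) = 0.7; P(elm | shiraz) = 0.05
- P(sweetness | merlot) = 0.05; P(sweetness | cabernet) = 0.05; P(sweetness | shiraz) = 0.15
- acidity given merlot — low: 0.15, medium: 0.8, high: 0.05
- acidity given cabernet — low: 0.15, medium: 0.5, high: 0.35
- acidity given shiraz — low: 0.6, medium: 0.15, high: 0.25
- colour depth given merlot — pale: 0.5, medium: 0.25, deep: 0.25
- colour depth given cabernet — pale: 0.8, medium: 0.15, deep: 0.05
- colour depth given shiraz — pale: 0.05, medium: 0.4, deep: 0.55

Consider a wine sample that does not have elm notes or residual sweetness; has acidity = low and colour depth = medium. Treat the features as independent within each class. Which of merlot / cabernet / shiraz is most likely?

merlot: 0.2 × (1−0.75) × (1−0.05) × 0.15 × 0.25 = 0.00178125
cabernet: 0.35 × (1−0.7) × (1−0.05) × 0.15 × 0.15 = 0.002244375
shiraz: 0.45 × (1−0.05) × (1−0.15) × 0.6 × 0.4 = 0.08721
Highest score → shiraz.

shiraz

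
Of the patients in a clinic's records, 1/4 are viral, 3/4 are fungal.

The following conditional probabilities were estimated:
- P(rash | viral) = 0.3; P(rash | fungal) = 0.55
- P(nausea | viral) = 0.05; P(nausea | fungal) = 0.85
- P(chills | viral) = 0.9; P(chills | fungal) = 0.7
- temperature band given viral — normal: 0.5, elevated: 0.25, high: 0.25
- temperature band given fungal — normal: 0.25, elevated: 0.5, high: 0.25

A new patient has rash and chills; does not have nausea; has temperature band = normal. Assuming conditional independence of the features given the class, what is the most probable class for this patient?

viral

viral: 0.25 × 0.3 × (1−0.05) × 0.9 × 0.5 = 0.0320625
fungal: 0.75 × 0.55 × (1−0.85) × 0.7 × 0.25 = 0.010828125
Highest score → viral.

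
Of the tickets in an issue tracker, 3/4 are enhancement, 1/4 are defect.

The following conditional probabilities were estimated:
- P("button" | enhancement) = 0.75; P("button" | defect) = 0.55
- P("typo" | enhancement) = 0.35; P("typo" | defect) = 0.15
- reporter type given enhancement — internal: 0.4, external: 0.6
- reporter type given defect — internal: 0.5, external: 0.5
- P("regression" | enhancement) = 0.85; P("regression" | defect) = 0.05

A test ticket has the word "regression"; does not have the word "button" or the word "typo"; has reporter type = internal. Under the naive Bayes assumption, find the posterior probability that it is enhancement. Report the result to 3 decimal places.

0.945

enhancement: 0.75 × (1−0.75) × (1−0.35) × 0.4 × 0.85 = 0.0414375
defect: 0.25 × (1−0.55) × (1−0.15) × 0.5 × 0.05 = 0.002390625
P(enhancement | x) = 0.0414375 / 0.043828125 ≈ 0.945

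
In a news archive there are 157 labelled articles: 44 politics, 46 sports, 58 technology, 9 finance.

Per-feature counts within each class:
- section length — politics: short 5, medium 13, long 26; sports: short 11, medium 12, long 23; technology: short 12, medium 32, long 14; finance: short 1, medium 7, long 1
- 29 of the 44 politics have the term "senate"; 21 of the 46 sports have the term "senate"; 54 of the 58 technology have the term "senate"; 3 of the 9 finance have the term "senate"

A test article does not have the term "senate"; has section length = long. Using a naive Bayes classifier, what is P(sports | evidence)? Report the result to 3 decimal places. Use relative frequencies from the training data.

politics: (44/157) × (26/44) × (15/44) ≈ 0.0564563
sports: (46/157) × (23/46) × (25/46) ≈ 0.0796178
technology: (58/157) × (14/58) × (4/58) ≈ 0.00614979
finance: (9/157) × (1/9) × (6/9) ≈ 0.00424628
P(sports | x) = 0.0796178 / 0.14647017 ≈ 0.544

0.544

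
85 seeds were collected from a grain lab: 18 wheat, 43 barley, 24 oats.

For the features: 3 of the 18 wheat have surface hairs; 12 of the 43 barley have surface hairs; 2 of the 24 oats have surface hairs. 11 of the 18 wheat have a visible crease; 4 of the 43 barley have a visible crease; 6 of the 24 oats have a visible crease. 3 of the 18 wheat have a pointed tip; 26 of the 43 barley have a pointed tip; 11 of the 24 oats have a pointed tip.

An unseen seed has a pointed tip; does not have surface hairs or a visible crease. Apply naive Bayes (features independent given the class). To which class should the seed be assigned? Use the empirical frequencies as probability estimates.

barley

wheat: (18/85) × (15/18) × (7/18) × (3/18) ≈ 0.0114379
barley: (43/85) × (31/43) × (39/43) × (26/43) ≈ 0.200006
oats: (24/85) × (22/24) × (18/24) × (11/24) ≈ 0.0889706
Highest score → barley.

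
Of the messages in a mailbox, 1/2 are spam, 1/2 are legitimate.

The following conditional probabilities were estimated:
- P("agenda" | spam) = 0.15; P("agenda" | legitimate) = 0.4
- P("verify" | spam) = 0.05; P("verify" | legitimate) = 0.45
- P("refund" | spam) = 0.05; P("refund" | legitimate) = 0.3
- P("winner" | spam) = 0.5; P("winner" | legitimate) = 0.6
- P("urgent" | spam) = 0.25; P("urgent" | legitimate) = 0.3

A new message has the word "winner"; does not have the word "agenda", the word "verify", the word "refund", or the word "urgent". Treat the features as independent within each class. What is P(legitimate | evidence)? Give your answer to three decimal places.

0.252

spam: 0.5 × (1−0.15) × (1−0.05) × (1−0.05) × 0.5 × (1−0.25) = 0.1438359375
legitimate: 0.5 × (1−0.4) × (1−0.45) × (1−0.3) × 0.6 × (1−0.3) = 0.04851
P(legitimate | x) = 0.04851 / 0.1923459375 ≈ 0.252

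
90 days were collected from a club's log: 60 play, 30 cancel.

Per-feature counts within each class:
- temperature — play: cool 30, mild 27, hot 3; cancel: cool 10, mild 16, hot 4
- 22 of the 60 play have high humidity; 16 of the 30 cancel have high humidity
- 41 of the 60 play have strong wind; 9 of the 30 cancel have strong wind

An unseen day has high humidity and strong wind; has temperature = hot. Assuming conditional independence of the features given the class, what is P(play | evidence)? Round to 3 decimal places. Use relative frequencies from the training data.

0.540

play: (60/90) × (3/60) × (22/60) × (41/60) ≈ 0.00835185
cancel: (30/90) × (4/30) × (16/30) × (9/30) ≈ 0.00711111
P(play | x) = 0.00835185 / 0.01546296 ≈ 0.540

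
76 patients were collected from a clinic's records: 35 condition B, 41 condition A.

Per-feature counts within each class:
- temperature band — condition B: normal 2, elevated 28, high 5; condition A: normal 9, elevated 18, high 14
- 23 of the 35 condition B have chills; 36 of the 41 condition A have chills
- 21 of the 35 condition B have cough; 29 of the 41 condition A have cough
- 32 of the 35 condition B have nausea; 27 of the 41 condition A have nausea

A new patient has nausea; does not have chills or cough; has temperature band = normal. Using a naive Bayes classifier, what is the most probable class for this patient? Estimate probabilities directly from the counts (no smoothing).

condition B

condition B: (35/76) × (2/35) × (12/35) × (14/35) × (32/35) ≈ 0.00329968
condition A: (41/76) × (9/41) × (5/41) × (12/41) × (27/41) ≈ 0.00278351
Highest score → condition B.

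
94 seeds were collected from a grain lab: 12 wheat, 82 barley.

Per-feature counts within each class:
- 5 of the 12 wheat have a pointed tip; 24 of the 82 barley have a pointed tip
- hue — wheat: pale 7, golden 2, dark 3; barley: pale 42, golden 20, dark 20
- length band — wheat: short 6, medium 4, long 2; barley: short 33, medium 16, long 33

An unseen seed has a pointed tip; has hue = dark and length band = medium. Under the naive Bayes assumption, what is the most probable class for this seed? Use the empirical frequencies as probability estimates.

wheat: (12/94) × (5/12) × (3/12) × (4/12) ≈ 0.00443262
barley: (82/94) × (24/82) × (20/82) × (16/82) ≈ 0.0121508
Highest score → barley.

barley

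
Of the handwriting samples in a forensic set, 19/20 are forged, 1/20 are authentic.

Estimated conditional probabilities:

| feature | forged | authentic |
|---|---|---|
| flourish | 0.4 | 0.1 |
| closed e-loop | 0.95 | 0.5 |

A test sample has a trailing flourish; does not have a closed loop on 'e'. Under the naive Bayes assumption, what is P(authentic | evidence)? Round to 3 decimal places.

0.116

forged: 0.95 × 0.4 × (1−0.95) = 0.019
authentic: 0.05 × 0.1 × (1−0.5) = 0.0025
P(authentic | x) = 0.0025 / 0.0215 ≈ 0.116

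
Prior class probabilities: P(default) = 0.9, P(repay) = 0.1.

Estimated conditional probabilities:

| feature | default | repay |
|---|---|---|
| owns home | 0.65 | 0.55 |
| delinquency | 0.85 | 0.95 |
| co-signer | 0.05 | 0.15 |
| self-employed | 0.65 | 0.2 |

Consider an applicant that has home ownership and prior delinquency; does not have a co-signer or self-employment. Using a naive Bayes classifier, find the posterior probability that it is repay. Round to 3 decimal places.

0.177

default: 0.9 × 0.65 × 0.85 × (1−0.05) × (1−0.65) = 0.165335625
repay: 0.1 × 0.55 × 0.95 × (1−0.15) × (1−0.2) = 0.03553
P(repay | x) = 0.03553 / 0.200865625 ≈ 0.177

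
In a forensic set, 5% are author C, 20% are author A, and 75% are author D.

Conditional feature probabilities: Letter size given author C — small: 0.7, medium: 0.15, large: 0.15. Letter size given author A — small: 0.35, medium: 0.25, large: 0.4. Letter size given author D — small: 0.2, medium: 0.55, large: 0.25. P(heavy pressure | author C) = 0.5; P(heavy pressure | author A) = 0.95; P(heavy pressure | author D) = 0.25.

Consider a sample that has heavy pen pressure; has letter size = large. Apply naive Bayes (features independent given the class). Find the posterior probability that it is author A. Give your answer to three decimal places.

0.600

author C: 0.05 × 0.15 × 0.5 = 0.00375
author A: 0.2 × 0.4 × 0.95 = 0.076
author D: 0.75 × 0.25 × 0.25 = 0.046875
P(author A | x) = 0.076 / 0.126625 ≈ 0.600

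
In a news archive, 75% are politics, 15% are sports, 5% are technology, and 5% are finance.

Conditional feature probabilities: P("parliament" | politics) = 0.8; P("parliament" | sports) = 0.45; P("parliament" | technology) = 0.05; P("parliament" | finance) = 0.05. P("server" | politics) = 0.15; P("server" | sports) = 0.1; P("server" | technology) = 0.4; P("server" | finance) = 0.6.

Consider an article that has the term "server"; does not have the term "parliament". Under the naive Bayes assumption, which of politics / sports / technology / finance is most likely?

politics: 0.75 × (1−0.8) × 0.15 = 0.0225
sports: 0.15 × (1−0.45) × 0.1 = 0.00825
technology: 0.05 × (1−0.05) × 0.4 = 0.019
finance: 0.05 × (1−0.05) × 0.6 = 0.0285
Highest score → finance.

finance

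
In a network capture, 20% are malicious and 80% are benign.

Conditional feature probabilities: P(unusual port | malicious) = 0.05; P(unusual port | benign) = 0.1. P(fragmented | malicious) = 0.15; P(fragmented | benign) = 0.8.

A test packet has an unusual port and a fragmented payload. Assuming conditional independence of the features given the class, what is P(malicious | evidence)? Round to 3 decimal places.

malicious: 0.2 × 0.05 × 0.15 = 0.0015
benign: 0.8 × 0.1 × 0.8 = 0.064
P(malicious | x) = 0.0015 / 0.0655 ≈ 0.023

0.023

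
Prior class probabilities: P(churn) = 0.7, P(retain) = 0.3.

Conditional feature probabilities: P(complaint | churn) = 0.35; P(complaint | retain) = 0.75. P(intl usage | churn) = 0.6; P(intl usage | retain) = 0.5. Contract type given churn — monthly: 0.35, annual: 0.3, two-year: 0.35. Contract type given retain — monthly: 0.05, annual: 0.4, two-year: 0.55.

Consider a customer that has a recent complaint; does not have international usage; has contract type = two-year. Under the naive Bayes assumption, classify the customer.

retain

churn: 0.7 × 0.35 × (1−0.6) × 0.35 = 0.0343
retain: 0.3 × 0.75 × (1−0.5) × 0.55 = 0.061875
Highest score → retain.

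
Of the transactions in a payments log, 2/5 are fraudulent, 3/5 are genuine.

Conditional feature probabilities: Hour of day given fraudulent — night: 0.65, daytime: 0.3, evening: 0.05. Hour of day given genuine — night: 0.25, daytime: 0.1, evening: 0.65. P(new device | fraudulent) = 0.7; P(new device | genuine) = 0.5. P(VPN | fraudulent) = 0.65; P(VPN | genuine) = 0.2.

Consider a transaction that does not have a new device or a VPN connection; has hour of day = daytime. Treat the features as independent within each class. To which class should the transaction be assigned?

genuine

fraudulent: 0.4 × 0.3 × (1−0.7) × (1−0.65) = 0.0126
genuine: 0.6 × 0.1 × (1−0.5) × (1−0.2) = 0.024
Highest score → genuine.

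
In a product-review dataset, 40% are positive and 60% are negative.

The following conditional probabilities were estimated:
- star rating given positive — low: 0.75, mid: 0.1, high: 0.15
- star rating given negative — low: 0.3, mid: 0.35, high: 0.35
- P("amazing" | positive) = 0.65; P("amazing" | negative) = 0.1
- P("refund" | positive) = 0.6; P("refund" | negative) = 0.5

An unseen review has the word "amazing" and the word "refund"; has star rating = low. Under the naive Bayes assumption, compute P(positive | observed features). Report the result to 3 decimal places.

positive: 0.4 × 0.75 × 0.65 × 0.6 = 0.117
negative: 0.6 × 0.3 × 0.1 × 0.5 = 0.009
P(positive | x) = 0.117 / 0.126 ≈ 0.929

0.929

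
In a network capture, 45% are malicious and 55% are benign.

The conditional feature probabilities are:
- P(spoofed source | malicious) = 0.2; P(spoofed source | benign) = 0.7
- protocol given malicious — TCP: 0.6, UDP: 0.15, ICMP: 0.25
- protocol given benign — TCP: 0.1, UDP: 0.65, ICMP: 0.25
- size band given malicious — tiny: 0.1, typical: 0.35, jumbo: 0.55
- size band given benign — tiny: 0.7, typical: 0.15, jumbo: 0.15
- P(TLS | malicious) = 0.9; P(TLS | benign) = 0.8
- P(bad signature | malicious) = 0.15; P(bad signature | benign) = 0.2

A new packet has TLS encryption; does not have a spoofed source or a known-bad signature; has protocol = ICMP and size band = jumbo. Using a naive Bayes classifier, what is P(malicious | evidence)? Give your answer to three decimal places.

malicious: 0.45 × (1−0.2) × 0.25 × 0.55 × 0.9 × (1−0.15) = 0.0378675
benign: 0.55 × (1−0.7) × 0.25 × 0.15 × 0.8 × (1−0.2) = 0.00396
P(malicious | x) = 0.0378675 / 0.0418275 ≈ 0.905

0.905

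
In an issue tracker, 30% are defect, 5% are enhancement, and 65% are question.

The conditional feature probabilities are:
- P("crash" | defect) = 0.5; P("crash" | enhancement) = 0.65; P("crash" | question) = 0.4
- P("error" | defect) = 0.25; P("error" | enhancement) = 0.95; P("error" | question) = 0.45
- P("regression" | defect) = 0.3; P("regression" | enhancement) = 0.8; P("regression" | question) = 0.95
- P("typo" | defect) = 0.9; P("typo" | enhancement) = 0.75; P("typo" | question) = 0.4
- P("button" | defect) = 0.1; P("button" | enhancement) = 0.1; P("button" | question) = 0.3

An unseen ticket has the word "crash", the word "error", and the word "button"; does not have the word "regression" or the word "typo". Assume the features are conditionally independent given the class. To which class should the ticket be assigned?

defect: 0.3 × 0.5 × 0.25 × (1−0.3) × (1−0.9) × 0.1 = 0.0002625
enhancement: 0.05 × 0.65 × 0.95 × (1−0.8) × (1−0.75) × 0.1 = 0.000154375
question: 0.65 × 0.4 × 0.45 × (1−0.95) × (1−0.4) × 0.3 = 0.001053
Highest score → question.

question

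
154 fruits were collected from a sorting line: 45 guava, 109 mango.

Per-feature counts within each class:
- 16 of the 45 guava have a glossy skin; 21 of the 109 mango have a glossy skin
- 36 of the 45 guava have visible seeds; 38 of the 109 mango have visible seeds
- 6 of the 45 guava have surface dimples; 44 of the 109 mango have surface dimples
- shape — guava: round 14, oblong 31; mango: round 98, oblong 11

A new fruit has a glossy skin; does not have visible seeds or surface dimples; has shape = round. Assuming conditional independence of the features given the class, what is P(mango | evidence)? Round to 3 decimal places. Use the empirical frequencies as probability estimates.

guava: (45/154) × (16/45) × (9/45) × (39/45) × (14/45) ≈ 0.00560269
mango: (109/154) × (21/109) × (71/109) × (65/109) × (98/109) ≈ 0.047623
P(mango | x) = 0.047623 / 0.05322569 ≈ 0.895

0.895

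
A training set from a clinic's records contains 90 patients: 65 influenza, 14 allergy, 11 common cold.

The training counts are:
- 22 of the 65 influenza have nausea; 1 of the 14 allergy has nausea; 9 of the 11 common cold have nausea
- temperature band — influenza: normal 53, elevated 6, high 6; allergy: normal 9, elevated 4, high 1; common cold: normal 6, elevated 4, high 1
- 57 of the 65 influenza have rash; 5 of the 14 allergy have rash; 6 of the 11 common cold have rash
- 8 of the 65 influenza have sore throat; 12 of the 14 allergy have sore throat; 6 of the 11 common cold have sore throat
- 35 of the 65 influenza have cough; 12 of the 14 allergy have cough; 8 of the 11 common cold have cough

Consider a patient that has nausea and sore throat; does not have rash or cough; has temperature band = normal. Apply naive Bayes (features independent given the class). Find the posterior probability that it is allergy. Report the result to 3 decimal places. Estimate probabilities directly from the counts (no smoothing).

influenza: (65/90) × (22/65) × (53/65) × (8/65) × (8/65) × (30/65) ≈ 0.00139349
allergy: (14/90) × (1/14) × (9/14) × (9/14) × (12/14) × (2/14) ≈ 0.000562266
common cold: (11/90) × (9/11) × (6/11) × (5/11) × (6/11) × (3/11) ≈ 0.00368827
P(allergy | x) = 0.000562266 / 0.005644026 ≈ 0.100

0.100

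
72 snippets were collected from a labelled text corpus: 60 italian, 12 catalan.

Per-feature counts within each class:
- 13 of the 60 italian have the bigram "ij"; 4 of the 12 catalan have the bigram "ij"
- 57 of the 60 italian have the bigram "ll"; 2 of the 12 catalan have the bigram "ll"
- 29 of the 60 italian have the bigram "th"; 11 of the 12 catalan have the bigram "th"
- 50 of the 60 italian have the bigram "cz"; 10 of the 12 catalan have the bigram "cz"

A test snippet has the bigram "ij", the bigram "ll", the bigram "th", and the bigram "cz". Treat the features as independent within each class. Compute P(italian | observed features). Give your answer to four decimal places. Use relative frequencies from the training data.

italian: (60/72) × (13/60) × (57/60) × (29/60) × (50/60) ≈ 0.0690876
catalan: (12/72) × (4/12) × (2/12) × (11/12) × (10/12) ≈ 0.00707305
P(italian | x) = 0.0690876 / 0.07616065 ≈ 0.9071

0.9071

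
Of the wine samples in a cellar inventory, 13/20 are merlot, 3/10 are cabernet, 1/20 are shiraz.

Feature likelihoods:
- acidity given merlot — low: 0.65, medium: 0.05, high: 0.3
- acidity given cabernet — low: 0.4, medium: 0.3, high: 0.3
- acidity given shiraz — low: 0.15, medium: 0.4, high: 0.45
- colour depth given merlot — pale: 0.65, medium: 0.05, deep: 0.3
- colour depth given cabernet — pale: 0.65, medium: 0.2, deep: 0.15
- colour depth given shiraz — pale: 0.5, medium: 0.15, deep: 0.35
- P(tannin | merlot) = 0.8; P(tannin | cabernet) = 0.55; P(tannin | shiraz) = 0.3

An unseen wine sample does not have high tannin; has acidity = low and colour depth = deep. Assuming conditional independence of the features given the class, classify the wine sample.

merlot

merlot: 0.65 × 0.65 × 0.3 × (1−0.8) = 0.02535
cabernet: 0.3 × 0.4 × 0.15 × (1−0.55) = 0.0081
shiraz: 0.05 × 0.15 × 0.35 × (1−0.3) = 0.0018375
Highest score → merlot.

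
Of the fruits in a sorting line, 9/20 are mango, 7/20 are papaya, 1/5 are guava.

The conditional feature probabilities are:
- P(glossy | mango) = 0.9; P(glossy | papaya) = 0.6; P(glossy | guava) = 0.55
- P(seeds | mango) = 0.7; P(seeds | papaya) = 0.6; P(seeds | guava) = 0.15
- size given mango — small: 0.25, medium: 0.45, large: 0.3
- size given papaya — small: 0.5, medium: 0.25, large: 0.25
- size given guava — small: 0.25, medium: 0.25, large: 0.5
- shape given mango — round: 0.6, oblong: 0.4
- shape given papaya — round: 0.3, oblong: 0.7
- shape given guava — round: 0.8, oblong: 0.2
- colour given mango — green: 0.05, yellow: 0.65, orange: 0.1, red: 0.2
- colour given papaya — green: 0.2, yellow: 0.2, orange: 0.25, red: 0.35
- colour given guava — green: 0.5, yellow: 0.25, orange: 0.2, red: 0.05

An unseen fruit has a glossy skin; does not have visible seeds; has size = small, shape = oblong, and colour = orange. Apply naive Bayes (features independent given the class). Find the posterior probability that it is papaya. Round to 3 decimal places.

mango: 0.45 × 0.9 × (1−0.7) × 0.25 × 0.4 × 0.1 = 0.001215
papaya: 0.35 × 0.6 × (1−0.6) × 0.5 × 0.7 × 0.25 = 0.00735
guava: 0.2 × 0.55 × (1−0.15) × 0.25 × 0.2 × 0.2 = 0.000935
P(papaya | x) = 0.00735 / 0.0095 ≈ 0.774

0.774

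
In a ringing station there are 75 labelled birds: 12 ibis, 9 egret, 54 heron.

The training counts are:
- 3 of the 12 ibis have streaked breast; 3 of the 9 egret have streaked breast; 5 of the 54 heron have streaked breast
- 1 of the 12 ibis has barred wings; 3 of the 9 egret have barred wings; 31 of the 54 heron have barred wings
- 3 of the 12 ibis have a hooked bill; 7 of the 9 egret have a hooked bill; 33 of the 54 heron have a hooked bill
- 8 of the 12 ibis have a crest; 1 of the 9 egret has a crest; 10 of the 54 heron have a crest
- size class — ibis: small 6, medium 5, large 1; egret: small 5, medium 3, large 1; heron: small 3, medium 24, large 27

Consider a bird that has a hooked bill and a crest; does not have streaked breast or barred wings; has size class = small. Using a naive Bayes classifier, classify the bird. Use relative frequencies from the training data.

ibis: (12/75) × (9/12) × (11/12) × (3/12) × (8/12) × (6/12) ≈ 0.00916667
egret: (9/75) × (6/9) × (6/9) × (7/9) × (1/9) × (5/9) ≈ 0.00256059
heron: (54/75) × (49/54) × (23/54) × (33/54) × (10/54) × (3/54) ≈ 0.00174954
Highest score → ibis.

ibis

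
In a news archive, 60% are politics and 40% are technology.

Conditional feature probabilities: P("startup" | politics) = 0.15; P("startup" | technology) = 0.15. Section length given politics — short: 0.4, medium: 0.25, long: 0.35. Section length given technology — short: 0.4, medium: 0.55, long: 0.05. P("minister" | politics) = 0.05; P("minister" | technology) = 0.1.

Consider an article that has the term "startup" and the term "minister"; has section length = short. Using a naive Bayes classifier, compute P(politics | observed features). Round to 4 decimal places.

0.4286

politics: 0.6 × 0.15 × 0.4 × 0.05 = 0.0018
technology: 0.4 × 0.15 × 0.4 × 0.1 = 0.0024
P(politics | x) = 0.0018 / 0.0042 ≈ 0.4286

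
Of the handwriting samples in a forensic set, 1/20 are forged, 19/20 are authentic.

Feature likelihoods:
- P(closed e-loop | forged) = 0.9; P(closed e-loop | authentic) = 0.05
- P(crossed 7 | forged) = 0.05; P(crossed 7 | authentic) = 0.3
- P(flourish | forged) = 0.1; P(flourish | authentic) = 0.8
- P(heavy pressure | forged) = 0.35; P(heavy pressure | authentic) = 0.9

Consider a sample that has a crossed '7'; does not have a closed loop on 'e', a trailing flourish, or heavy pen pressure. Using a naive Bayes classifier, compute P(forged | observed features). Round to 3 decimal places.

0.026

forged: 0.05 × (1−0.9) × 0.05 × (1−0.1) × (1−0.35) = 0.00014625
authentic: 0.95 × (1−0.05) × 0.3 × (1−0.8) × (1−0.9) = 0.005415
P(forged | x) = 0.00014625 / 0.00556125 ≈ 0.026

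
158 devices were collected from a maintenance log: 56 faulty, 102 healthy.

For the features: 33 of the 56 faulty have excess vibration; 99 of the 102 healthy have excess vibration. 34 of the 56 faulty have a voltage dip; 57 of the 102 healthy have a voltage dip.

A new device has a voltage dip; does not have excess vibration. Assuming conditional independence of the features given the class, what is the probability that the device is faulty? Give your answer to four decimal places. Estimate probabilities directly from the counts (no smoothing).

faulty: (56/158) × (23/56) × (34/56) ≈ 0.0883816
healthy: (102/158) × (3/102) × (57/102) ≈ 0.0106106
P(faulty | x) = 0.0883816 / 0.0989922 ≈ 0.8928

0.8928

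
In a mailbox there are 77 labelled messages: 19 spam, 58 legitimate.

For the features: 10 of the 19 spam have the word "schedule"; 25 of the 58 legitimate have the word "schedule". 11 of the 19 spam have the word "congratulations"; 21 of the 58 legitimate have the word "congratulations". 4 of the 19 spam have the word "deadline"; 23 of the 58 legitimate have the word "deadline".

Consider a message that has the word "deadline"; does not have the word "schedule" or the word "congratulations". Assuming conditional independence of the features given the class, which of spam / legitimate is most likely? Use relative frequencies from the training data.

spam: (19/77) × (9/19) × (8/19) × (4/19) ≈ 0.0103608
legitimate: (58/77) × (33/58) × (37/58) × (23/58) ≈ 0.108417
Highest score → legitimate.

legitimate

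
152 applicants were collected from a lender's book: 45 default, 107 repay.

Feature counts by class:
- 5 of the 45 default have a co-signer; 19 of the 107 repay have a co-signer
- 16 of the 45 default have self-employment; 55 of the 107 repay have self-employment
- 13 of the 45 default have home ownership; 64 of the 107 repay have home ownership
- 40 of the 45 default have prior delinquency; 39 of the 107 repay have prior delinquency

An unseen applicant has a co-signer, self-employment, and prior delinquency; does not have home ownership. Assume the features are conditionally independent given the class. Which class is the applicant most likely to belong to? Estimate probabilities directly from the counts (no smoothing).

repay

default: (45/152) × (5/45) × (16/45) × (32/45) × (40/45) ≈ 0.00739297
repay: (107/152) × (19/107) × (55/107) × (43/107) × (39/107) ≈ 0.0094114
Highest score → repay.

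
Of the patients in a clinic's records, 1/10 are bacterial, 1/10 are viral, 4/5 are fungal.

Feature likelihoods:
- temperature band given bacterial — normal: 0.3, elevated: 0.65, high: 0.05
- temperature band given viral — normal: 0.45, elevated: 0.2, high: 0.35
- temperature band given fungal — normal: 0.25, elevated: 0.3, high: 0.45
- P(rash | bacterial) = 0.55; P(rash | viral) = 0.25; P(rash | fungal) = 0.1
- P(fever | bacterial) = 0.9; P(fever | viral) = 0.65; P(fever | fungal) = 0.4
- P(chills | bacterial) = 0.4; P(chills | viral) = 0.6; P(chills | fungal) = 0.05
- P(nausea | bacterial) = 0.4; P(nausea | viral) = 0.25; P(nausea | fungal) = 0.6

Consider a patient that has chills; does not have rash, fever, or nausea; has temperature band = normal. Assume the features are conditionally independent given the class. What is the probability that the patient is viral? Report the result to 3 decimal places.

bacterial: 0.1 × 0.3 × (1−0.55) × (1−0.9) × 0.4 × (1−0.4) = 0.000324
viral: 0.1 × 0.45 × (1−0.25) × (1−0.65) × 0.6 × (1−0.25) = 0.005315625
fungal: 0.8 × 0.25 × (1−0.1) × (1−0.4) × 0.05 × (1−0.6) = 0.00216
P(viral | x) = 0.005315625 / 0.007799625 ≈ 0.682

0.682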